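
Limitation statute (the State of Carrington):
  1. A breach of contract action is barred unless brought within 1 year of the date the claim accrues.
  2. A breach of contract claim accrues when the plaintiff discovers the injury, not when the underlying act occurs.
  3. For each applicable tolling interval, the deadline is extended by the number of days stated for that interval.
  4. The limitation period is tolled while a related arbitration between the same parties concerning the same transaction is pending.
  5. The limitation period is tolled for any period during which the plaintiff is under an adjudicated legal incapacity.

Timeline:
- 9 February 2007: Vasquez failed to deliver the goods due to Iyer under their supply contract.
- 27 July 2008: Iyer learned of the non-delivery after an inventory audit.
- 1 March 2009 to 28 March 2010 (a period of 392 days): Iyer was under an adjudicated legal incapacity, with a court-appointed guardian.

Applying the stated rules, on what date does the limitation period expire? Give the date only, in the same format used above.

The claim did not accrue until Iyer discovered the injury on 27 July 2008; the 9 February 2007 act date does not start the clock under the stated rule.
Adding the 1 year base period to 27 July 2008 gives a deadline of 27 July 2009, before any tolling.
The period was tolled for 392 days by the plaintiff's legal incapacity (1 March 2009 to 28 March 2010), pushing the deadline to 23 August 2010.

23 August 2010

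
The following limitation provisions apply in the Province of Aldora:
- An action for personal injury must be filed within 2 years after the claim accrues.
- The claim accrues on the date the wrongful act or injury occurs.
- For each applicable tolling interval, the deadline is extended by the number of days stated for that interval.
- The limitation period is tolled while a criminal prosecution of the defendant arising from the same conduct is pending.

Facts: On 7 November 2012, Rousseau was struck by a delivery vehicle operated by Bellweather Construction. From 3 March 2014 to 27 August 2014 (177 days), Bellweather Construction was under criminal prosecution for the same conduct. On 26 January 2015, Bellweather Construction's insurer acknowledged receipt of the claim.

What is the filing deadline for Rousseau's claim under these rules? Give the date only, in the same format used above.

The claim accrued on 7 November 2012, the date of the act.
Adding the 2 years base period to 7 November 2012 gives a deadline of 7 November 2014, before any tolling.
The period was tolled for 177 days by the pending criminal prosecution (3 March 2014 to 27 August 2014), pushing the deadline to 3 May 2015.
The other events in the timeline have no effect on the limitation period under the stated rules.

3 May 2015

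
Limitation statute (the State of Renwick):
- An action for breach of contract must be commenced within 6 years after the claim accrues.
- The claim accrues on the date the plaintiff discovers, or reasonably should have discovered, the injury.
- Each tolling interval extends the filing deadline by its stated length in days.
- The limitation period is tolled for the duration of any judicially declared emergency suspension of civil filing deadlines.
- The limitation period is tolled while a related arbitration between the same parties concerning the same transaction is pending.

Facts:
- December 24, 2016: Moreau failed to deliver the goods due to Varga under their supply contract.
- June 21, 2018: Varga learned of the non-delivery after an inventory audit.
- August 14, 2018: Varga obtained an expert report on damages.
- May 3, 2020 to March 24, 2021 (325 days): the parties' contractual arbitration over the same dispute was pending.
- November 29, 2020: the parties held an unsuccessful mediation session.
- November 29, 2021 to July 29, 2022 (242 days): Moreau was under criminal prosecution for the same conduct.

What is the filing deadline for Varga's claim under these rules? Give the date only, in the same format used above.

May 12, 2025

Accrual is tied to discovery, so the period began on June 21, 2018 rather than on December 24, 2016 when the act occurred.
6 years from June 21, 2018 is June 21, 2024.
Because the pending related arbitration ran from May 3, 2020 to March 24, 2021, the deadline is extended by 325 days to May 12, 2025.
The pending criminal prosecution from November 29, 2021 to July 29, 2022 does not toll the period, because no stated rule makes a criminal prosecution a tolling event.
Nothing else in the chronology tolls or restarts the period.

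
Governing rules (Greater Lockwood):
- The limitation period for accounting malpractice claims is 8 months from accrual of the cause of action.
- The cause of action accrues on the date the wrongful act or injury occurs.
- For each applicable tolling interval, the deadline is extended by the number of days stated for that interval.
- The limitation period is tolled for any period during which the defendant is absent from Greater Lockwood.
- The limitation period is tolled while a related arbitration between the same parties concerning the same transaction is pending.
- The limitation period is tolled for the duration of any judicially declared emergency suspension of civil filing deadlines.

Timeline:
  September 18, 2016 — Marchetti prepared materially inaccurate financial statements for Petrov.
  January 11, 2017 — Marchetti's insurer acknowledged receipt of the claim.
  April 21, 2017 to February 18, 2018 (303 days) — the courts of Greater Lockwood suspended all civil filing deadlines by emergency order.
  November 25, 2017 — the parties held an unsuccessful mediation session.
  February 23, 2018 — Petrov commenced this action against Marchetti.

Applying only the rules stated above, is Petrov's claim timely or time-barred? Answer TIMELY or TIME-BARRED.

TIMELY

The claim accrued on September 18, 2016, when the wrongful act occurred.
Adding the 8 months base period to September 18, 2016 gives a deadline of May 18, 2017, before any tolling.
Because the emergency suspension of filing deadlines ran from April 21, 2017 to February 18, 2018, the deadline is extended by 303 days to March 17, 2018.
Nothing else in the chronology tolls or restarts the period.
Filing on February 23, 2018 beat the March 17, 2018 deadline — the action is timely.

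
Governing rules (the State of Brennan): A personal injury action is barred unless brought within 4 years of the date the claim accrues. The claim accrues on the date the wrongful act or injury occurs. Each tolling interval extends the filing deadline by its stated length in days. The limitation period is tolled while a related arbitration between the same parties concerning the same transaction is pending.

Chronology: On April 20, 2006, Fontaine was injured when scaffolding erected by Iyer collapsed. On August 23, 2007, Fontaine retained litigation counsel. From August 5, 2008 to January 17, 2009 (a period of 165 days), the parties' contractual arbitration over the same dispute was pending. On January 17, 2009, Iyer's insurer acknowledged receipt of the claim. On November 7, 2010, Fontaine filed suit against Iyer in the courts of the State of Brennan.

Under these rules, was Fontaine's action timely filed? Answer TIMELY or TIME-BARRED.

The claim accrued on April 20, 2006, when the wrongful act occurred.
The untolled deadline — 4 years after April 20, 2006 — is April 20, 2010.
The pending related arbitration from August 5, 2008 to January 17, 2009 tolled the period for 165 days, extending the deadline to October 2, 2010.
Nothing else in the chronology tolls or restarts the period.
Fontaine filed on November 7, 2010, after the October 2, 2010 deadline, so the action is time-barred.

TIME-BARRED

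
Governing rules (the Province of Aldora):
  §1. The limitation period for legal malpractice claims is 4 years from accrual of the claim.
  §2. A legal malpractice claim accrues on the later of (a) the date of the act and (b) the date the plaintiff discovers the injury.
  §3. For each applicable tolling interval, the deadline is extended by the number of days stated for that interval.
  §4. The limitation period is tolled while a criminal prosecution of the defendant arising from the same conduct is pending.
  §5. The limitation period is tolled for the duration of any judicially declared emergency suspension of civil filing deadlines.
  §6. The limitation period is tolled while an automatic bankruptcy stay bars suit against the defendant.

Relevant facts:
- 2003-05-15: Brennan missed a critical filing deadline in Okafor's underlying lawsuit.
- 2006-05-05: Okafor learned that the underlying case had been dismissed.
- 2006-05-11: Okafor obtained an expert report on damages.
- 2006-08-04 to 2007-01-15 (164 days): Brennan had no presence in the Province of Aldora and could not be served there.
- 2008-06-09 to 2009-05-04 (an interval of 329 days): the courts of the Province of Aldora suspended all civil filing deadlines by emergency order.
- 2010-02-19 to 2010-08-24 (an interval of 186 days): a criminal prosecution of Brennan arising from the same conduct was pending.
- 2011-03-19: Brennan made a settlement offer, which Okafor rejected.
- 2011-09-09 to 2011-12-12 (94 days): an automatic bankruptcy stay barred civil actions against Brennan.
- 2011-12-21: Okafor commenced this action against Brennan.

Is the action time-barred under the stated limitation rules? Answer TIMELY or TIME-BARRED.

The claim accrued on 2006-05-05 — the later of the 2003-05-15 act and the 2006-05-05 discovery.
4 years from 2006-05-05 is 2010-05-05.
The emergency suspension of filing deadlines from 2008-06-09 to 2009-05-04 tolled the period for 329 days, extending the deadline to 2011-03-30.
The pending criminal prosecution from 2010-02-19 to 2010-08-24 tolled the period for 186 days, extending the deadline to 2011-10-02.
The period was tolled for 94 days by the automatic bankruptcy stay (2011-09-09 to 2011-12-12), pushing the deadline to 2012-01-04.
No stated provision tolls the period for the defendant's absence, so the interval from 2006-08-04 to 2007-01-15 has no effect on the deadline.
Nothing else in the chronology tolls or restarts the period.
Filing on 2011-12-21 beat the 2012-01-04 deadline — the action is timely.

TIMELY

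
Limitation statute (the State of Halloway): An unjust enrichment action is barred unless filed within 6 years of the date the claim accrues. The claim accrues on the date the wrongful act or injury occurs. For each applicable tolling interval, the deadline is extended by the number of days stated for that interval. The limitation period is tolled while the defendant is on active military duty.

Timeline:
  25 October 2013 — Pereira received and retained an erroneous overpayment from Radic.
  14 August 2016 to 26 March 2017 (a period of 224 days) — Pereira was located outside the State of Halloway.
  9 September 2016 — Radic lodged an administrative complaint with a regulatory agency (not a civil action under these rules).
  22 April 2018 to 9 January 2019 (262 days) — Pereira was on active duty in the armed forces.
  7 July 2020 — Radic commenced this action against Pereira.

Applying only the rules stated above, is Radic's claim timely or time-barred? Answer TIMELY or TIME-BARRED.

TIMELY

The claim accrued on 25 October 2013, the date of the act.
The untolled deadline — 6 years after 25 October 2013 — is 25 October 2019.
The defendant's active military service from 22 April 2018 to 9 January 2019 tolled the period for 262 days, extending the deadline to 13 July 2020.
The defendant's absence from the jurisdiction from 14 August 2016 to 26 March 2017 does not toll the period, because no stated rule makes the defendant's absence a tolling event.
Nothing else in the chronology tolls or restarts the period.
Filing on 7 July 2020 beat the 13 July 2020 deadline — the action is timely.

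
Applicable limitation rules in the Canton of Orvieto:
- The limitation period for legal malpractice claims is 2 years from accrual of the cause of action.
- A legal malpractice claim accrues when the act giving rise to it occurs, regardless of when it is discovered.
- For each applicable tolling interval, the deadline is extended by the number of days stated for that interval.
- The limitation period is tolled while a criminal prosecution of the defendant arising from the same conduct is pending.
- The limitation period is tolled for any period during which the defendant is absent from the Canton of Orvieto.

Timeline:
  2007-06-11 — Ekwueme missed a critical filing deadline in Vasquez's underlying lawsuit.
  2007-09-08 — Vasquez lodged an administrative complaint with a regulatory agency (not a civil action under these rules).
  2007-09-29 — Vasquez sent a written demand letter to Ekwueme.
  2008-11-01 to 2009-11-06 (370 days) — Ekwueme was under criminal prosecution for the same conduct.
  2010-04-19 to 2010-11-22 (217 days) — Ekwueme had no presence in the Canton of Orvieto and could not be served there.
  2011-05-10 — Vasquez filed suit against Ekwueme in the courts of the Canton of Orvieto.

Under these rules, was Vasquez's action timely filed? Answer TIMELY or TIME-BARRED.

TIME-BARRED

The claim accrued on 2007-06-11, when the wrongful act occurred.
Adding the 2 years base period to 2007-06-11 gives a deadline of 2009-06-11, before any tolling.
The pending criminal prosecution from 2008-11-01 to 2009-11-06 tolled the period for 370 days, extending the deadline to 2010-06-16.
The defendant's absence from the jurisdiction from 2010-04-19 to 2010-11-22 tolled the period for 217 days, extending the deadline to 2011-01-19.
Nothing else in the chronology tolls or restarts the period.
Filing on 2011-05-10 missed the 2011-01-19 deadline — the action is time-barred.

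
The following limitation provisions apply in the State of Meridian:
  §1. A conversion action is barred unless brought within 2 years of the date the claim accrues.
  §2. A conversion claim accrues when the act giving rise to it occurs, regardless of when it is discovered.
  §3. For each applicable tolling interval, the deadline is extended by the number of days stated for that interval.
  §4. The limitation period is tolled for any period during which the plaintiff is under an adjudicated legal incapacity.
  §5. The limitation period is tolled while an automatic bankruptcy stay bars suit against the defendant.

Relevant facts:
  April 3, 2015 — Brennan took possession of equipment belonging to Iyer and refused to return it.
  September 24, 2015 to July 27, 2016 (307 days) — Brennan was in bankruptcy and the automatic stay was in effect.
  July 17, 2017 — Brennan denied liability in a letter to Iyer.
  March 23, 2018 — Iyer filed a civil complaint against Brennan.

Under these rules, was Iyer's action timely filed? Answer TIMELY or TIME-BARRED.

TIME-BARRED

The claim accrued on April 3, 2015, the date of the act.
Adding the 2 years base period to April 3, 2015 gives a deadline of April 3, 2017, before any tolling.
The period was tolled for 307 days by the automatic bankruptcy stay (September 24, 2015 to July 27, 2016), pushing the deadline to February 4, 2018.
The other events in the timeline have no effect on the limitation period under the stated rules.
The March 23, 2018 filing falls after the February 4, 2018 deadline; the claim is time-barred.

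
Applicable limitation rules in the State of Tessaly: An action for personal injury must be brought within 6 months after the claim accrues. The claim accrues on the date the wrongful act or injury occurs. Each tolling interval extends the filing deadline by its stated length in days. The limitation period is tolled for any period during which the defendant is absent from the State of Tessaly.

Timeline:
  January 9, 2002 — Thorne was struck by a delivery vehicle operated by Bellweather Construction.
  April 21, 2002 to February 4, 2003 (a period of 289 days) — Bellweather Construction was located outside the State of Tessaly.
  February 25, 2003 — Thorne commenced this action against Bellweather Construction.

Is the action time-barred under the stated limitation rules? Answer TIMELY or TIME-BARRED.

The limitation period began to run on January 9, 2002.
Adding the 6 months base period to January 9, 2002 gives a deadline of July 9, 2002, before any tolling.
The defendant's absence from the jurisdiction from April 21, 2002 to February 4, 2003 tolled the period for 289 days, extending the deadline to April 24, 2003.
Thorne filed on February 25, 2003, before the April 24, 2003 deadline, so the action is timely.

TIMELY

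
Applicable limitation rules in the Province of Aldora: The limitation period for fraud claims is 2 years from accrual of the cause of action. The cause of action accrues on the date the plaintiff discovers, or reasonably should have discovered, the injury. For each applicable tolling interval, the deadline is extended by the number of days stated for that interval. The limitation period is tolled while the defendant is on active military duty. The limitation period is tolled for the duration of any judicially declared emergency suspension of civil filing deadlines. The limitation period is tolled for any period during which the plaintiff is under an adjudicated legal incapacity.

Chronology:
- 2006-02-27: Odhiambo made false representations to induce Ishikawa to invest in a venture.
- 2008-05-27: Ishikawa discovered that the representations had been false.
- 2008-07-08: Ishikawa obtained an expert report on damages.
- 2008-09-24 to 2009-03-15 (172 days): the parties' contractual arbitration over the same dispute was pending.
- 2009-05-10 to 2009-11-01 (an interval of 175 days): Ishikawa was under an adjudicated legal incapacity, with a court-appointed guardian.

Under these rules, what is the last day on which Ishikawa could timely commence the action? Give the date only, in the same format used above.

2010-11-18

The claim did not accrue until Ishikawa discovered the injury on 2008-05-27; the 2006-02-27 act date does not start the clock under the stated rule.
Adding the 2 years base period to 2008-05-27 gives a deadline of 2010-05-27, before any tolling.
Because the plaintiff's legal incapacity ran from 2009-05-10 to 2009-11-01, the deadline is extended by 175 days to 2010-11-18.
No stated provision tolls the period for a pending arbitration, so the interval from 2008-09-24 to 2009-03-15 has no effect on the deadline.
Nothing else in the chronology tolls or restarts the period.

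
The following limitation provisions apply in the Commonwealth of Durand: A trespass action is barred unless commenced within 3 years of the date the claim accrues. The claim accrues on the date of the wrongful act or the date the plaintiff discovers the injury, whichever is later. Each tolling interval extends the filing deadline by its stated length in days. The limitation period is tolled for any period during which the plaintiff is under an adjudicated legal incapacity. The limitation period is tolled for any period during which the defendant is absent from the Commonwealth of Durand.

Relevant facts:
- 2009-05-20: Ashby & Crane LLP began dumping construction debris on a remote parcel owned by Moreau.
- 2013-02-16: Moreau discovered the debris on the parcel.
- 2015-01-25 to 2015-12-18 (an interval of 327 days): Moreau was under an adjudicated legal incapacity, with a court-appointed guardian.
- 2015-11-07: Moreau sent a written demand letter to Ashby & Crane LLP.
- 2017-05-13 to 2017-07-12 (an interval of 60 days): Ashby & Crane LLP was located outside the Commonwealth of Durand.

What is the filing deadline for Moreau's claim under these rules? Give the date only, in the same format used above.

2017-01-08

Taking the later of the act (2009-05-20) and discovery (2013-02-16), the claim accrued on 2013-02-16.
Adding the 3 years base period to 2013-02-16 gives a deadline of 2016-02-16, before any tolling.
Because the plaintiff's legal incapacity ran from 2015-01-25 to 2015-12-18, the deadline is extended by 327 days to 2017-01-08.
By the time the defendant's absence from the jurisdiction began on 2017-05-13, the limitation period had already expired on 2017-01-08; that interval cannot revive it.
The other events in the timeline have no effect on the limitation period under the stated rules.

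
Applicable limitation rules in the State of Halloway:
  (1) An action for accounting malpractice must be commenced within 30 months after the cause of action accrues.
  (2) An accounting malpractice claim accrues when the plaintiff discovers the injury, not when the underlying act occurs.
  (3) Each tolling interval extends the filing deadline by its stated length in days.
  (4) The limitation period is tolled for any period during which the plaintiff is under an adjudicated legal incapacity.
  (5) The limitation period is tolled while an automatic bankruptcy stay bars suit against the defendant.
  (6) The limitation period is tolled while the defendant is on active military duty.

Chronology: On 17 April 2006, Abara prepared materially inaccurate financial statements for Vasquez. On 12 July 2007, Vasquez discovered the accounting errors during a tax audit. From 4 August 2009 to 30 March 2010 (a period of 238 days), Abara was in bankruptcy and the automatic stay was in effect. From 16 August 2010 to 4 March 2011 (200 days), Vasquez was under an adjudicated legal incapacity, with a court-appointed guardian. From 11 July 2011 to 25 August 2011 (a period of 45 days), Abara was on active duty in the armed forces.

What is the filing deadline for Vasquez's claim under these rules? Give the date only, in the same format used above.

Under the discovery rule, the claim accrued on 12 July 2007, when Vasquez discovered the injury — not on the 17 April 2006 date of the underlying act.
Adding the 30 months base period to 12 July 2007 gives a deadline of 12 January 2010, before any tolling.
Because the automatic bankruptcy stay ran from 4 August 2009 to 30 March 2010, the deadline is extended by 238 days to 7 September 2010.
Because the plaintiff's legal incapacity ran from 16 August 2010 to 4 March 2011, the deadline is extended by 200 days to 26 March 2011.
The defendant's active military service starting 11 July 2011 came too late — the period had run on 26 March 2011 — and so does not extend the deadline.

26 March 2011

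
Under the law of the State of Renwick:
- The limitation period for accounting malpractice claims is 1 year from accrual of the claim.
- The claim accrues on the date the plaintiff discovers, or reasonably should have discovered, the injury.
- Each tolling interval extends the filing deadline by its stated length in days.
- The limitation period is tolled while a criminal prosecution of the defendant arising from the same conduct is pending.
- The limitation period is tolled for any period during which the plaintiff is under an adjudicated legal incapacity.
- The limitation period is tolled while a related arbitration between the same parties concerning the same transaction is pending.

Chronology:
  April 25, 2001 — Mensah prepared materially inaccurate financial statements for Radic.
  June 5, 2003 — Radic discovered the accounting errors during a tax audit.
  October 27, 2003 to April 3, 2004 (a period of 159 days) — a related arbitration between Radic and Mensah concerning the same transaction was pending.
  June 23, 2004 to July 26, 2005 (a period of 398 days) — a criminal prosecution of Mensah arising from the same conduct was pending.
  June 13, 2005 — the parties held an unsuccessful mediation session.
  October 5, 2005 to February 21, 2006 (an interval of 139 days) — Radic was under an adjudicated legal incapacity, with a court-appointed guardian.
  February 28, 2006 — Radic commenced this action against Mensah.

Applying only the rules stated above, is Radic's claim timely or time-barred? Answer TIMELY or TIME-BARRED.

The claim did not accrue until Radic discovered the injury on June 5, 2003; the April 25, 2001 act date does not start the clock under the stated rule.
Adding the 1 year base period to June 5, 2003 gives a deadline of June 5, 2004, before any tolling.
The period was tolled for 159 days by the pending related arbitration (October 27, 2003 to April 3, 2004), pushing the deadline to November 11, 2004.
The period was tolled for 398 days by the pending criminal prosecution (June 23, 2004 to July 26, 2005), pushing the deadline to December 14, 2005.
The plaintiff's legal incapacity from October 5, 2005 to February 21, 2006 tolled the period for 139 days, extending the deadline to May 2, 2006.
None of the other events listed affects the running of the period under the stated rules.
Filing on February 28, 2006 beat the May 2, 2006 deadline — the action is timely.

TIMELY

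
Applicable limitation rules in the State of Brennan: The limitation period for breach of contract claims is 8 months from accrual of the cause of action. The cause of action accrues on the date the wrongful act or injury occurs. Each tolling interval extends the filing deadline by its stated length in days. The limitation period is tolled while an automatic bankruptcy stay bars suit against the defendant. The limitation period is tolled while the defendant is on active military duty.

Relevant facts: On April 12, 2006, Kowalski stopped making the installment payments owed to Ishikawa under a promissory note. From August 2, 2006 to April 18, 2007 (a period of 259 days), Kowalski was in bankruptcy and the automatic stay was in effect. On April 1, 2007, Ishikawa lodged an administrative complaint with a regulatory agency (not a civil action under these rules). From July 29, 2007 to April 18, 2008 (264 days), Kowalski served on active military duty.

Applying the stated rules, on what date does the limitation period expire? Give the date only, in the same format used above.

May 18, 2008

The limitation period began to run on April 12, 2006.
The untolled deadline — 8 months after April 12, 2006 — is December 12, 2006.
Because the automatic bankruptcy stay ran from August 2, 2006 to April 18, 2007, the deadline is extended by 259 days to August 28, 2007.
The period was tolled for 264 days by the defendant's active military service (July 29, 2007 to April 18, 2008), pushing the deadline to May 18, 2008.
None of the other events listed affects the running of the period under the stated rules.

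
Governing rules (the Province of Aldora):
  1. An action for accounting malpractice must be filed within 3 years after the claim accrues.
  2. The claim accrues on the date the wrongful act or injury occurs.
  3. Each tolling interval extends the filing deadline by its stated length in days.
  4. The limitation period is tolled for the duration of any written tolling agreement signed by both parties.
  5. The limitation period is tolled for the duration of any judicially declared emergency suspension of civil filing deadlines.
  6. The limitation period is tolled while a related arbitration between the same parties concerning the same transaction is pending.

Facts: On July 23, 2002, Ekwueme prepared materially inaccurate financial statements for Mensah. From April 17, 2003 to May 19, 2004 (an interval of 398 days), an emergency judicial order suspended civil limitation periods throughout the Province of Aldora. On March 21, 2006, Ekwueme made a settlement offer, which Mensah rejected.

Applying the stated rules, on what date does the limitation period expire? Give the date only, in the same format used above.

The claim accrued on July 23, 2002, the date of the act.
The untolled deadline — 3 years after July 23, 2002 — is July 23, 2005.
Because the emergency suspension of filing deadlines ran from April 17, 2003 to May 19, 2004, the deadline is extended by 398 days to August 25, 2006.
None of the other events listed affects the running of the period under the stated rules.

August 25, 2006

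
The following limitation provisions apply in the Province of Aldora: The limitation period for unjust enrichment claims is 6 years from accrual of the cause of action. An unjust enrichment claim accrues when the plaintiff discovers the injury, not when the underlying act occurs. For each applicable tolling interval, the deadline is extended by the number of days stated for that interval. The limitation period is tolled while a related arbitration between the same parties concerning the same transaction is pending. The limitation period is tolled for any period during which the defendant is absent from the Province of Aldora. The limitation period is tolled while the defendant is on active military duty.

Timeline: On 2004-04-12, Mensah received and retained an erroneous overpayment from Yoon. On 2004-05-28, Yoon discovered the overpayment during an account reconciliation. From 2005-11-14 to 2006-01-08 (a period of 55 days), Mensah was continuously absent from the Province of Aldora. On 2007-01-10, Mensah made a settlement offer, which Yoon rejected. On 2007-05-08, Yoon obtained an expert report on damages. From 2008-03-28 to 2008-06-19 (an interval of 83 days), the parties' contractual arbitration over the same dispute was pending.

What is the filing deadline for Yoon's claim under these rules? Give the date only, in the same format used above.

Accrual is tied to discovery, so the period began on 2004-05-28 rather than on 2004-04-12 when the act occurred.
The untolled deadline — 6 years after 2004-05-28 — is 2010-05-28.
The period was tolled for 55 days by the defendant's absence from the jurisdiction (2005-11-14 to 2006-01-08), pushing the deadline to 2010-07-22.
Because the pending related arbitration ran from 2008-03-28 to 2008-06-19, the deadline is extended by 83 days to 2010-10-13.
None of the other events listed affects the running of the period under the stated rules.

2010-10-13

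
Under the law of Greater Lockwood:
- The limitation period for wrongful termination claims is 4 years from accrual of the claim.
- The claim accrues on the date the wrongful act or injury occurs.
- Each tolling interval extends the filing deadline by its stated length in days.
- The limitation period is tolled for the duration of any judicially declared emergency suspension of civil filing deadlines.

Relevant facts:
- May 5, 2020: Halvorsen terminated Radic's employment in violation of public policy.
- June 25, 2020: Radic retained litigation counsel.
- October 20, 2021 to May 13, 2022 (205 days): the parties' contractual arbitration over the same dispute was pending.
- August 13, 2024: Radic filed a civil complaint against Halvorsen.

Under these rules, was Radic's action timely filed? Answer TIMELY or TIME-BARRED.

TIME-BARRED

The claim accrued on May 5, 2020, the date of the act.
Adding the 4 years base period to May 5, 2020 gives a deadline of May 5, 2024, before any tolling.
No stated provision tolls the period for a pending arbitration, so the interval from October 20, 2021 to May 13, 2022 has no effect on the deadline.
The other events in the timeline have no effect on the limitation period under the stated rules.
Filing on August 13, 2024 missed the May 5, 2024 deadline — the action is time-barred.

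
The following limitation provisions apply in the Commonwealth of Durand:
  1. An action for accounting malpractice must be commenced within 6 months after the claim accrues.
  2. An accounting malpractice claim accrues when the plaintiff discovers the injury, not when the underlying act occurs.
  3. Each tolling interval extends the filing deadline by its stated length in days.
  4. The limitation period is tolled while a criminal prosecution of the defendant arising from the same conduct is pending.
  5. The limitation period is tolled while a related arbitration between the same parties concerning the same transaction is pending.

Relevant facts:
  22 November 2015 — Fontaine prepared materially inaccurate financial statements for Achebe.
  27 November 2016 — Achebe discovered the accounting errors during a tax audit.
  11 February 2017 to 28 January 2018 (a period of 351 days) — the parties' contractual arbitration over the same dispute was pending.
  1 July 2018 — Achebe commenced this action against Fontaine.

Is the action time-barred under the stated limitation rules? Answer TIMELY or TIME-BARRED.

Accrual is tied to discovery, so the period began on 27 November 2016 rather than on 22 November 2015 when the act occurred.
The untolled deadline — 6 months after 27 November 2016 — is 27 May 2017.
The pending related arbitration from 11 February 2017 to 28 January 2018 tolled the period for 351 days, extending the deadline to 13 May 2018.
Filing on 1 July 2018 missed the 13 May 2018 deadline — the action is time-barred.

TIME-BARRED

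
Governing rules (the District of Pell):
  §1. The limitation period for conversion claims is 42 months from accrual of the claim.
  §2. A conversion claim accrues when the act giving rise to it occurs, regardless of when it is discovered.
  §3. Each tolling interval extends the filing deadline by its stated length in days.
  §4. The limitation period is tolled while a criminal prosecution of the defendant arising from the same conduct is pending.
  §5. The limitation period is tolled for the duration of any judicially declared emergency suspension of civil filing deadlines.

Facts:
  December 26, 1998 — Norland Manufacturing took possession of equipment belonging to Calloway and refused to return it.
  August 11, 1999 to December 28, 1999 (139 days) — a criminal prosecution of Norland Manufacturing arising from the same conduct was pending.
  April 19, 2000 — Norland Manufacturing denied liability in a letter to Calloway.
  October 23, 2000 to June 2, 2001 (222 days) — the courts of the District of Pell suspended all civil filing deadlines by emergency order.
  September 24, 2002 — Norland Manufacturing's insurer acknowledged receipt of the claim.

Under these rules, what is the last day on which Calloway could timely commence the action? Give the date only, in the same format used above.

The claim accrued on December 26, 1998, when the wrongful act occurred.
The untolled deadline — 42 months after December 26, 1998 — is June 26, 2002.
Because the pending criminal prosecution ran from August 11, 1999 to December 28, 1999, the deadline is extended by 139 days to November 12, 2002.
Because the emergency suspension of filing deadlines ran from October 23, 2000 to June 2, 2001, the deadline is extended by 222 days to June 22, 2003.
None of the other events listed affects the running of the period under the stated rules.

June 22, 2003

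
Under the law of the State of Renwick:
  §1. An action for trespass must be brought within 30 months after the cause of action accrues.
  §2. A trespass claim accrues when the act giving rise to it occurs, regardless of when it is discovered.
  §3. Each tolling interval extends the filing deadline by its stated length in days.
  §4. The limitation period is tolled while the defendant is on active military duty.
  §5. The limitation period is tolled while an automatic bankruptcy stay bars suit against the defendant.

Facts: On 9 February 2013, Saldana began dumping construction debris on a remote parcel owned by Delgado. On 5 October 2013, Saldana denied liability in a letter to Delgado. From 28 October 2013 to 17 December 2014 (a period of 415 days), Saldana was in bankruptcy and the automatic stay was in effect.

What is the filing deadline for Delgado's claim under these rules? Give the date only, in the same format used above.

27 September 2016

The limitation period began to run on 9 February 2013.
The untolled deadline — 30 months after 9 February 2013 — is 9 August 2015.
Because the automatic bankruptcy stay ran from 28 October 2013 to 17 December 2014, the deadline is extended by 415 days to 27 September 2016.
Nothing else in the chronology tolls or restarts the period.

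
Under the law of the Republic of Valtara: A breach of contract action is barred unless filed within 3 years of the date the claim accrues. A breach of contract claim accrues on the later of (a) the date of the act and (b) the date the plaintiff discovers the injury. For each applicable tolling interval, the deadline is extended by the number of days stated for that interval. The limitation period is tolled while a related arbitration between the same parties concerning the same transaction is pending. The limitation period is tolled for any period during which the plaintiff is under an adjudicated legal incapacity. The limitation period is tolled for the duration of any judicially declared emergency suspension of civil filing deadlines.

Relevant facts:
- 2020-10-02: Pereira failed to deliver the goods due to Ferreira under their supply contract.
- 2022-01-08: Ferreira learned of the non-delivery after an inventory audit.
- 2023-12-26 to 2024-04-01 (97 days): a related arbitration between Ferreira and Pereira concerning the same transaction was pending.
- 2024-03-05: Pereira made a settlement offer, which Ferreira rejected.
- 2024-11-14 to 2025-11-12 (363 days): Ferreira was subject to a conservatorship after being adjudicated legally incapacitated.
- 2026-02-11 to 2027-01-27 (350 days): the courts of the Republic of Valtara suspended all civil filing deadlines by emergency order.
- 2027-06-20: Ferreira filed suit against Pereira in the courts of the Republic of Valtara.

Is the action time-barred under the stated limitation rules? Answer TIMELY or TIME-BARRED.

The claim accrued on 2022-01-08 — the later of the 2020-10-02 act and the 2022-01-08 discovery.
3 years from 2022-01-08 is 2025-01-08.
The period was tolled for 97 days by the pending related arbitration (2023-12-26 to 2024-04-01), pushing the deadline to 2025-04-15.
Because the plaintiff's legal incapacity ran from 2024-11-14 to 2025-11-12, the deadline is extended by 363 days to 2026-04-13.
The emergency suspension of filing deadlines from 2026-02-11 to 2027-01-27 tolled the period for 350 days, extending the deadline to 2027-03-29.
Nothing else in the chronology tolls or restarts the period.
The 2027-06-20 filing falls after the 2027-03-29 deadline; the claim is time-barred.

TIME-BARRED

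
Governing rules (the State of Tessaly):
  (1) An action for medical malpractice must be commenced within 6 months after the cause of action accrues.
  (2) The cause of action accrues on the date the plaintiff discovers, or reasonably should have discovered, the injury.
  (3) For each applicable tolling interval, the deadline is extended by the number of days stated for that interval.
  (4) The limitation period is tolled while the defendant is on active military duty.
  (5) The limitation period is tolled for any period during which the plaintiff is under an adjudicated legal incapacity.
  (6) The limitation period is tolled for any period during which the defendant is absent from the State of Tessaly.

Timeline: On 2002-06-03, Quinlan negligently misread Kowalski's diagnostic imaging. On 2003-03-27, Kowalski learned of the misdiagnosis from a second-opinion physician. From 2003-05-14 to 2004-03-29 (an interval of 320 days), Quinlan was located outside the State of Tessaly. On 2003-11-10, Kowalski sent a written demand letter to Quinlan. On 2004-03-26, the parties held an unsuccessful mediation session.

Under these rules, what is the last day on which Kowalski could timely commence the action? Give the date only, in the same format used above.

Accrual is tied to discovery, so the period began on 2003-03-27 rather than on 2002-06-03 when the act occurred.
Adding the 6 months base period to 2003-03-27 gives a deadline of 2003-09-27, before any tolling.
Because the defendant's absence from the jurisdiction ran from 2003-05-14 to 2004-03-29, the deadline is extended by 320 days to 2004-08-12.
The other events in the timeline have no effect on the limitation period under the stated rules.

2004-08-12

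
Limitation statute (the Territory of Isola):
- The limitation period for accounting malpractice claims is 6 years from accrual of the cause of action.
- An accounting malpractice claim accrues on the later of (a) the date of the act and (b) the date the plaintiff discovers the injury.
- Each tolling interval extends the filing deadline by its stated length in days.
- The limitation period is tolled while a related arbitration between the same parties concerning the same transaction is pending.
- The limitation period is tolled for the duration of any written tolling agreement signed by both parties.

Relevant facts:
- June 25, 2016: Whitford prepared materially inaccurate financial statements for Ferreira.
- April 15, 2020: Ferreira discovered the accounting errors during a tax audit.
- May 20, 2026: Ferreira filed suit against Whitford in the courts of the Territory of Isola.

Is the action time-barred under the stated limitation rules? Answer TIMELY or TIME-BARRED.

TIME-BARRED

Because discovery on April 15, 2020 post-dates the June 25, 2016 act, accrual under the later-of rule falls on April 15, 2020.
The untolled deadline — 6 years after April 15, 2020 — is April 15, 2026.
Ferreira filed on May 20, 2026, after the April 15, 2026 deadline, so the action is time-barred.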